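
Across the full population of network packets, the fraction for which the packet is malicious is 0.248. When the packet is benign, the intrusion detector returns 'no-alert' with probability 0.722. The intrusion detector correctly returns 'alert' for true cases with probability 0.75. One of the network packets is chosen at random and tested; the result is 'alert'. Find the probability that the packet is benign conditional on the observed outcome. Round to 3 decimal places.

Write H for 'the packet is malicious'. Prior odds H:¬H = 0.248/0.752 = 0.32979. For the 'alert' outcome, the likelihood ratio is 0.75/0.278 = 2.6978.
Posterior odds = 0.32979 × 2.6978 = 0.88971, so P(H|E) = 0.88971/(1+0.88971) = 0.471. Then P(¬H|E) = 1 − 0.471 = 0.529.

P(¬H | E) ≈ 0.529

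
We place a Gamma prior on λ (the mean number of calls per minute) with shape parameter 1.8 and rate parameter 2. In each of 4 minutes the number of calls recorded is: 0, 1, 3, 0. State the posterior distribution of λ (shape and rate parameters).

The Poisson likelihood adds the total count to the shape and the number of exposure periods to the rate. Here ∑xᵢ = 4 and n = 4, so shape 1.8→5.8 and rate 2→6.

Posterior: Gamma(shape=5.8, rate=6)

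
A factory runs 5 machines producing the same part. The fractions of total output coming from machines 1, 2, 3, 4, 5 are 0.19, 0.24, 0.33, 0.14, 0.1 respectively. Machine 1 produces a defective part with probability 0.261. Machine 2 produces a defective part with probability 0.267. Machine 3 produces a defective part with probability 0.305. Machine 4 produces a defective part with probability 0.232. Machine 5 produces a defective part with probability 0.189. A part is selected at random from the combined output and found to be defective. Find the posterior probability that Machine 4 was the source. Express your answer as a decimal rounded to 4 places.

Posterior probability ≈ 0.1222

P(defective|M1) = 0.261; P(defective|M2) = 0.267; P(defective|M3) = 0.305; P(defective|M4) = 0.232; P(defective|M5) = 0.189.
Prior × likelihood for each source: 0.19·0.261=0.04959, 0.24·0.267=0.06408, 0.33·0.305=0.1007, 0.14·0.232=0.03248, 0.1·0.189=0.01890. Summing gives P(defective) = 0.26570.
P(Machine 4 | defective) = 0.03248 / 0.26570 = 0.1222.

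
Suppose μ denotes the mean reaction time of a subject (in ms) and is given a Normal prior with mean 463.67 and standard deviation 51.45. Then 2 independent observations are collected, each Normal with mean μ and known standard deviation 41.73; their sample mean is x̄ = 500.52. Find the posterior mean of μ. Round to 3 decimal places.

Posterior mean ≈ 491.399

With known σ, the Normal prior is conjugate. Weight on the data is w = (n/σ²)/(n/σ² + 1/τ₀²) = 0.00114851/(0.00114851+0.00037777) = 0.75249.
Posterior mean = w·x̄ + (1−w)·μ₀ = 0.75249·500.52 + 0.24751·463.67 = 491.399.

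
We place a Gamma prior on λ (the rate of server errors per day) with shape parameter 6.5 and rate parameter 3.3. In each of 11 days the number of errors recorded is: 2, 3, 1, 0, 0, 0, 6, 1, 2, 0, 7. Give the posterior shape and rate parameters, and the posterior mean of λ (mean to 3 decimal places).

Posterior: Gamma(shape=28.5, rate=14.3); mean ≈ 1.993

Total count ∑xᵢ = 22 over n = 11 days.
Gamma is conjugate to the Poisson likelihood: posterior is Gamma(shape = 6.5+22 = 28.5, rate = 3.3+11 = 14.3).
Posterior mean = shape/rate = 28.5/14.3 = 1.993.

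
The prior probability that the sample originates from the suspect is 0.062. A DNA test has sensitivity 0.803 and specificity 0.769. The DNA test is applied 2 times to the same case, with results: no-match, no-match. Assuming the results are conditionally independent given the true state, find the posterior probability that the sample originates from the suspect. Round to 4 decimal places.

Posterior P(H) ≈ 0.0043

Let H be the event that the sample originates from the suspect; start with P(H) = 0.062. P('match'|H) = 0.803, P('match'|¬H) = 0.231.
Update on result 1 ('no-match'): P(H) ← 0.197·0.0620 / (0.197·0.0620 + 0.769·0.9380) = 0.012214/0.73354 = 0.0167.
Update on result 2 ('no-match'): P(H) ← 0.197·0.0167 / (0.197·0.0167 + 0.769·0.9833) = 0.0032802/0.75948 = 0.0043.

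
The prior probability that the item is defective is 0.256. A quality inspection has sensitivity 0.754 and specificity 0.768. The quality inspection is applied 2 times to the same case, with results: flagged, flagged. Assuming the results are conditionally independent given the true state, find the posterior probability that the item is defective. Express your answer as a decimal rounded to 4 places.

Posterior P(H) ≈ 0.7842

With H the event that the item is defective, the joint likelihood of the observed sequence is P(data|H) = 0.754·0.754 = 0.56852 and P(data|¬H) = 0.232·0.232 = 0.053824.
Bayes: P(H|data) = 0.256·0.56852 / (0.256·0.56852 + 0.744·0.053824) = 0.14554/0.18559 = 0.7842.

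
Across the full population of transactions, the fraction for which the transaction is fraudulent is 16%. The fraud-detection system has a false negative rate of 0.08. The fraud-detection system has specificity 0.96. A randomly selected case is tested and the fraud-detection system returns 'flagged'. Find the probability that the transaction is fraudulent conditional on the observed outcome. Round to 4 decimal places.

P(H | E) ≈ 0.8142

Let H be the event that the transaction is fraudulent. P(H) = 0.16, so P(¬H) = 0.84. With E the 'flagged' result, P(E|H) = 0.92 and P(E|¬H) = 0.04.
P(E) = 0.92·0.16 + 0.04·0.84 = 0.14720 + 0.033600 = 0.18080.
By Bayes' theorem, P(H|E) = 0.14720 / 0.18080 = 0.8142.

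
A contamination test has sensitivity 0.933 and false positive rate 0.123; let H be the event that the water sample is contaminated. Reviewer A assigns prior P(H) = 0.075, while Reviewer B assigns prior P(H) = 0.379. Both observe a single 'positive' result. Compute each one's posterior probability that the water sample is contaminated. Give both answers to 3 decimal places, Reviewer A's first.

The likelihood ratio for a 'positive' result is 0.933/0.123 = 7.5854.
Reviewer A: prior odds 0.075/0.925 = 0.081081; posterior odds 0.61503; posterior probability 0.381.
Reviewer B: prior odds 0.379/0.621 = 0.61031; posterior odds 4.6294; posterior probability 0.822.

Reviewer A: 0.381; Reviewer B: 0.822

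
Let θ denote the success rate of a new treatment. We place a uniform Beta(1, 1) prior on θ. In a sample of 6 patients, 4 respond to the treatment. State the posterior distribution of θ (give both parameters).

Observing 4 successes and 2 failures updates Beta(1, 1) by adding the success and failure counts to the two shape parameters: α = 1+4 = 5, β = 1+2 = 3.

Posterior: Beta(5, 3)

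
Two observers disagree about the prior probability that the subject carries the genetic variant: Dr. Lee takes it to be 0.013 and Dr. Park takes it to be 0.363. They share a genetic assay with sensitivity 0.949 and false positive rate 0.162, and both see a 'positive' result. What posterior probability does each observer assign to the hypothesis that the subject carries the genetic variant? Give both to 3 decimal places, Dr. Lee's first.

P('+'|H) = 0.949, P('+'|¬H) = 0.162.
Dr. Lee: numerator 0.949·0.013 = 0.012337; evidence = 0.012337+0.162·0.987 = 0.17223; posterior = 0.072.
Dr. Park: numerator 0.949·0.363 = 0.34449; evidence = 0.34449+0.162·0.637 = 0.44768; posterior = 0.769.

Dr. Lee: 0.072; Dr. Park: 0.769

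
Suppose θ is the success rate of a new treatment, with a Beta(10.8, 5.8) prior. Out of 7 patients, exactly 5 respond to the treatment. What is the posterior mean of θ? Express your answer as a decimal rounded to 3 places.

Observing 5 successes and 2 failures updates Beta(10.8, 5.8) by adding the success and failure counts to the two shape parameters: α = 10.8+5 = 15.8, β = 5.8+2 = 7.8.
E[θ | data] = 15.8/(15.8+7.8) = 0.669.

Posterior mean ≈ 0.669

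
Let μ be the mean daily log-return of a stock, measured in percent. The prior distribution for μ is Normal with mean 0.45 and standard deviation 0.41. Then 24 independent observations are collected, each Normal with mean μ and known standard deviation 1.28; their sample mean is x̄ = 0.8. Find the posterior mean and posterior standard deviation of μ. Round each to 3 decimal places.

With known σ, the Normal prior is conjugate. Weight on the data is w = (n/σ²)/(n/σ² + 1/τ₀²) = 14.6484/(14.6484+5.94884) = 0.71118.
Posterior mean = w·x̄ + (1−w)·μ₀ = 0.71118·0.8 + 0.28882·0.45 = 0.699. Posterior variance = 1/(14.6484+5.94884) = 0.0485501, so SD = 0.220.

Posterior mean ≈ 0.699; posterior SD ≈ 0.220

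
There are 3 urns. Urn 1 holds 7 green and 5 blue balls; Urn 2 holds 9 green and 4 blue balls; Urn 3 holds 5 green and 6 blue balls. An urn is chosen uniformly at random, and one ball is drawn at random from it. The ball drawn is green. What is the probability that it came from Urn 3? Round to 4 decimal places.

Posterior probability ≈ 0.2627

P(green|Urn 1) = 0.5833; P(green|Urn 2) = 0.6923; P(green|Urn 3) = 0.4545.
Prior × likelihood for each source: 0.333333·0.5833=0.1944, 0.333333·0.6923=0.2308, 0.333333·0.4545=0.1515. Summing gives P(green) = 0.57673.
P(Urn 3 | green) = 0.1515 / 0.57673 = 0.2627.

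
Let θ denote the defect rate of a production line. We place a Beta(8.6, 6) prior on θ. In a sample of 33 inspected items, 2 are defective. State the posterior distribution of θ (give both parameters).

Observing 2 successes and 31 failures updates Beta(8.6, 6) by adding the success and failure counts to the two shape parameters: α = 8.6+2 = 10.6, β = 6+31 = 37.

Posterior: Beta(10.6, 37)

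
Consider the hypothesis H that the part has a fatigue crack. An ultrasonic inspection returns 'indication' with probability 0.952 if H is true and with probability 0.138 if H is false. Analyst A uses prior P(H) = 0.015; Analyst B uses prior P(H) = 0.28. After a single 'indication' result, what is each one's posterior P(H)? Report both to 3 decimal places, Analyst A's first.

Analyst A: 0.095; Analyst B: 0.728

P('+'|H) = 0.952, P('+'|¬H) = 0.138.
Analyst A: numerator 0.952·0.015 = 0.014280; evidence = 0.014280+0.138·0.985 = 0.15021; posterior = 0.095.
Analyst B: numerator 0.952·0.28 = 0.26656; evidence = 0.26656+0.138·0.72 = 0.36592; posterior = 0.728.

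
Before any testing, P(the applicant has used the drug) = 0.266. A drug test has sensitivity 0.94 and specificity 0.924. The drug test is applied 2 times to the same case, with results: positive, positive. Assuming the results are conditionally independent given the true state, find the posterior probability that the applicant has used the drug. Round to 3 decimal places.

Let H be the event that the applicant has used the drug; start with P(H) = 0.266. P('positive'|H) = 0.94, P('positive'|¬H) = 0.076.
Update on result 1 ('positive'): P(H) ← 0.94·0.2660 / (0.94·0.2660 + 0.076·0.7340) = 0.25004/0.30582 = 0.8176.
Update on result 2 ('positive'): P(H) ← 0.94·0.8176 / (0.94·0.8176 + 0.076·0.1824) = 0.76854/0.78240 = 0.9823.

Posterior P(H) ≈ 0.982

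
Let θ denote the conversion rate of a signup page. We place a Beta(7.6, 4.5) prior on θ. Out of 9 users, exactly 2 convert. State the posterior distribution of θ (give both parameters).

The binomial likelihood is conjugate to the Beta prior: with 2 successes and 7 failures, the posterior is Beta(7.6+2, 4.5+7) = Beta(9.6, 11.5).

Posterior: Beta(9.6, 11.5)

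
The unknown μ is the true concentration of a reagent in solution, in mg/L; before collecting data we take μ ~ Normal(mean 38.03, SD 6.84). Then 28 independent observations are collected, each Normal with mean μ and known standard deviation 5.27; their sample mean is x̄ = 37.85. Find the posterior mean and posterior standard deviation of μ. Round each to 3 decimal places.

Posterior mean ≈ 37.854; posterior SD ≈ 0.986

With known σ, the Normal prior is conjugate. Weight on the data is w = (n/σ²)/(n/σ² + 1/τ₀²) = 1.00818/(1.00818+0.0213741) = 0.97924.
Posterior mean = w·x̄ + (1−w)·μ₀ = 0.97924·37.85 + 0.020761·38.03 = 37.854. Posterior variance = 1/(1.00818+0.0213741) = 0.971297, so SD = 0.986.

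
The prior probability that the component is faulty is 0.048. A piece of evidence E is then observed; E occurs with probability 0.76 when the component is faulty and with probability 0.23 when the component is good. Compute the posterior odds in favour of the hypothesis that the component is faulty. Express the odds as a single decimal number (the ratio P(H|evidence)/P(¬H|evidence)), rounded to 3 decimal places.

Posterior odds ≈ 0.167

Prior odds = 0.048/(1−0.048) = 0.050420.
Likelihood ratio for E = 0.76/0.23 = 3.3043.
Posterior odds = prior odds × LR = 0.16661.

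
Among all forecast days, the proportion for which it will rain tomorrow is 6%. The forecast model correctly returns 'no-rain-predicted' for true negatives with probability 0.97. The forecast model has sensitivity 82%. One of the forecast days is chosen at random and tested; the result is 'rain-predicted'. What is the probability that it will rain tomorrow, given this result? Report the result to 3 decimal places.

Let H be the event that it will rain tomorrow. P(H) = 0.06, so P(¬H) = 0.94. With E the 'rain-predicted' result, P(E|H) = 0.82 and P(E|¬H) = 0.03.
P(E) = 0.82·0.06 + 0.03·0.94 = 0.049200 + 0.028200 = 0.077400.
By Bayes' theorem, P(H|E) = 0.049200 / 0.077400 = 0.636.

P(H | E) ≈ 0.636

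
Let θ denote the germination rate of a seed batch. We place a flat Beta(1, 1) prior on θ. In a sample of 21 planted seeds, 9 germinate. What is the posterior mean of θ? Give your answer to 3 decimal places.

Posterior mean ≈ 0.435

The binomial likelihood is conjugate to the Beta prior: with 9 successes and 12 failures, the posterior is Beta(1+9, 1+12) = Beta(10, 13).
E[θ | data] = 10/(10+13) = 0.435.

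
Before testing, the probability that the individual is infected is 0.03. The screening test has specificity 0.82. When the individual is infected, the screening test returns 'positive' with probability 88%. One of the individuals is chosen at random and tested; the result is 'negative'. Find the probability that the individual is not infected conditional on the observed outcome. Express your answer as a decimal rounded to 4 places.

Let H be the event that the individual is infected. P(H) = 0.03, so P(¬H) = 0.97. With E the 'negative' result, P(E|H) = 0.12 and P(E|¬H) = 0.82.
P(E) = 0.12·0.03 + 0.82·0.97 = 0.0036000 + 0.79540 = 0.79900.
By Bayes' theorem, P(H|E) = 0.0036000 / 0.79900 = 0.0045. Hence P(¬H|E) = 1 − 0.0045 = 0.9955.

P(¬H | E) ≈ 0.9955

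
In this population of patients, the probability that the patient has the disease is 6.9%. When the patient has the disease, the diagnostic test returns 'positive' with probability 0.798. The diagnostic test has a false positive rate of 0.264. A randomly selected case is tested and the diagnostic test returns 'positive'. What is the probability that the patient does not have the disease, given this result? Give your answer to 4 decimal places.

Write H for 'the patient has the disease'. Prior odds H:¬H = 0.069/0.931 = 0.074114. For the 'positive' outcome, the likelihood ratio is 0.798/0.264 = 3.0227.
Posterior odds = 0.074114 × 3.0227 = 0.22403, so P(H|E) = 0.22403/(1+0.22403) = 0.1830. Then P(¬H|E) = 1 − 0.1830 = 0.8170.

P(¬H | E) ≈ 0.8170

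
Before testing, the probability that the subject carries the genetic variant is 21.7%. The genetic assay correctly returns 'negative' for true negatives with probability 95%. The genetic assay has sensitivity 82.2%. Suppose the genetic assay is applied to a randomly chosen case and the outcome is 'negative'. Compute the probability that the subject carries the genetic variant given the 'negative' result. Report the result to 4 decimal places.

P(H | E) ≈ 0.0494

Let H be the event that the subject carries the genetic variant. P(H) = 0.217, so P(¬H) = 0.783. With E the 'negative' result, P(E|H) = 0.178 and P(E|¬H) = 0.95.
P(E) = 0.178·0.217 + 0.95·0.783 = 0.038626 + 0.74385 = 0.78248.
By Bayes' theorem, P(H|E) = 0.038626 / 0.78248 = 0.0494.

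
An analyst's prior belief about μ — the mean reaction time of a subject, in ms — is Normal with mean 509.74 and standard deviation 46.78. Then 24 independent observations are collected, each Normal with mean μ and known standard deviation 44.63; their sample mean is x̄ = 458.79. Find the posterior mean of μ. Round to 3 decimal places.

Posterior mean ≈ 460.652

With known σ, the Normal prior is conjugate. Weight on the data is w = (n/σ²)/(n/σ² + 1/τ₀²) = 0.0120492/(0.0120492+0.00045696) = 0.96346.
Posterior mean = w·x̄ + (1−w)·μ₀ = 0.96346·458.79 + 0.036539·509.74 = 460.652.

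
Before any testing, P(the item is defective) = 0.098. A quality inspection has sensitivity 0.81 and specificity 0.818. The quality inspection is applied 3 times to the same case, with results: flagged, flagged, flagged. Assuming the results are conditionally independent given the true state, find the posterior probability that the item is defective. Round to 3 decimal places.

Posterior P(H) ≈ 0.905

Let H be the event that the item is defective; start with P(H) = 0.098. P('flagged'|H) = 0.81, P('flagged'|¬H) = 0.182.
Update on result 1 ('flagged'): P(H) ← 0.81·0.0980 / (0.81·0.0980 + 0.182·0.9020) = 0.079380/0.24354 = 0.3259.
Update on result 2 ('flagged'): P(H) ← 0.81·0.3259 / (0.81·0.3259 + 0.182·0.6741) = 0.26401/0.38669 = 0.6827.
Update on result 3 ('flagged'): P(H) ← 0.81·0.6827 / (0.81·0.6827 + 0.182·0.3173) = 0.55302/0.61076 = 0.9055.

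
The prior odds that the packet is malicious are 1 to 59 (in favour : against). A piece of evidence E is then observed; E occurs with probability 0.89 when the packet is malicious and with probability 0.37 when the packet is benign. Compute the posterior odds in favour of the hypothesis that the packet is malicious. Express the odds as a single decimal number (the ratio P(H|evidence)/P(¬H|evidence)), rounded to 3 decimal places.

Prior odds = 1/59 = 0.016949.
Likelihood ratio for E = 0.89/0.37 = 2.4054.
Posterior odds = prior odds × LR = 0.040770.

Posterior odds ≈ 0.041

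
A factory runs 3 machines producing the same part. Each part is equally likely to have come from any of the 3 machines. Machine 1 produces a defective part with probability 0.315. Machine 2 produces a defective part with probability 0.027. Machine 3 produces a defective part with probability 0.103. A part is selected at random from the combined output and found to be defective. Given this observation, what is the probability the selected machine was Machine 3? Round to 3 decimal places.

P(defective|M1) = 0.315; P(defective|M2) = 0.027; P(defective|M3) = 0.103.
Prior × likelihood for each source: 0.333333·0.315=0.1050, 0.333333·0.027=0.009000, 0.333333·0.103=0.03433. Summing gives P(defective) = 0.14833.
P(Machine 3 | defective) = 0.03433 / 0.14833 = 0.231.

Posterior probability ≈ 0.231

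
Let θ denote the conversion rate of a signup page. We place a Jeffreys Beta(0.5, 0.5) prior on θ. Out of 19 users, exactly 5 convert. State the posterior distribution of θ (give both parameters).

Observing 5 successes and 14 failures updates Beta(0.5, 0.5) by adding the success and failure counts to the two shape parameters: α = 0.5+5 = 5.5, β = 0.5+14 = 14.5.

Posterior: Beta(5.5, 14.5)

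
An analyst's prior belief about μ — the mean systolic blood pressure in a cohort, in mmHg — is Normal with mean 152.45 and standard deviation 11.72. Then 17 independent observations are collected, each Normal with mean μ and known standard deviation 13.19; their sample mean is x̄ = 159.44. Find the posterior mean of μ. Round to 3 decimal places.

Prior precision 1/τ₀² = 1/11.72² = 0.00728022; data precision n/σ² = 17/13.19² = 0.0977146.
Posterior precision = 0.00728022 + 0.0977146 = 0.104995.
Posterior mean = (0.00728022·152.45 + 0.0977146·159.44) / 0.104995 = 158.955.

Posterior mean ≈ 158.955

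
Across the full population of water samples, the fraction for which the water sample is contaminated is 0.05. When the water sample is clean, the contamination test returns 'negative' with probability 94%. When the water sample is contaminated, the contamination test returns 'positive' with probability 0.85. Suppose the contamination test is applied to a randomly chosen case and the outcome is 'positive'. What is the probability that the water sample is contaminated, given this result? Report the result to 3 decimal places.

P(H | E) ≈ 0.427

Write H for 'the water sample is contaminated'. Prior odds H:¬H = 0.05/0.95 = 0.052632. For the 'positive' outcome, the likelihood ratio is 0.85/0.06 = 14.167.
Posterior odds = 0.052632 × 14.167 = 0.74561, so P(H|E) = 0.74561/(1+0.74561) = 0.427.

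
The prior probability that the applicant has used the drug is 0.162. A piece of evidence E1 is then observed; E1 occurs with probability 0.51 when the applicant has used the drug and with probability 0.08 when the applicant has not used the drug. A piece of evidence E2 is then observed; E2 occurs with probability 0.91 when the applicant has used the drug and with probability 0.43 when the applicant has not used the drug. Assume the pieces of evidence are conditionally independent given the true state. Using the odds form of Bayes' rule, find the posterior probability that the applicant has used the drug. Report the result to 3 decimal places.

Prior odds = 0.162/(1−0.162) = 0.19332. In log-odds, ln(0.19332) = -1.6434.
Add log likelihood ratios: ln(6.3750) + ln(2.1163) = 2.6020.
Posterior log-odds = 0.95862, so posterior odds = exp(0.95862) = 2.6081. Converting, P(H|E) = 2.6081/3.6081 = 0.723.

Posterior probability ≈ 0.723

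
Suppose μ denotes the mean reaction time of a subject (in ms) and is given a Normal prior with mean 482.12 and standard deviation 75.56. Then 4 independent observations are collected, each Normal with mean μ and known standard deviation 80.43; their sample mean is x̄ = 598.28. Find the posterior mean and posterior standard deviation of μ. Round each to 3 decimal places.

With known σ, the Normal prior is conjugate. Weight on the data is w = (n/σ²)/(n/σ² + 1/τ₀²) = 0.00061834/(0.00061834+0.00017515) = 0.77926.
Posterior mean = w·x̄ + (1−w)·μ₀ = 0.77926·598.28 + 0.22074·482.12 = 572.639. Posterior variance = 1/(0.00061834+0.00017515) = 1260.26, so SD = 35.500.

Posterior mean ≈ 572.639; posterior SD ≈ 35.500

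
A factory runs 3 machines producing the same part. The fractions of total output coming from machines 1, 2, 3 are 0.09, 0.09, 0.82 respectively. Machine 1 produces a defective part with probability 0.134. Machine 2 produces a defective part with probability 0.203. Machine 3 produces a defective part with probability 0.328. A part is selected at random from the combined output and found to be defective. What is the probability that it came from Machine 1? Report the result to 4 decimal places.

Tabulate prior·likelihood by source: [1] prior 0.09, lik 0.134, product 0.01206; [2] prior 0.09, lik 0.203, product 0.01827; [3] prior 0.82, lik 0.328, product 0.2690.
Normalizing constant = 0.29929; the posterior for Machine 1 is its product over the sum, 0.01206/0.29929 = 0.0403.

Posterior probability ≈ 0.0403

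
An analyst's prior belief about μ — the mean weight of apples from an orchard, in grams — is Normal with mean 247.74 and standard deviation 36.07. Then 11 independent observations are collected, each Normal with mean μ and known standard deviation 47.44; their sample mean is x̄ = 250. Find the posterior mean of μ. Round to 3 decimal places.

Prior precision 1/τ₀² = 1/36.07² = 0.00076861; data precision n/σ² = 11/47.44² = 0.00488769.
Posterior precision = 0.00076861 + 0.00488769 = 0.00565630.
Posterior mean = (0.00076861·247.74 + 0.00488769·250) / 0.00565630 = 249.693.

Posterior mean ≈ 249.693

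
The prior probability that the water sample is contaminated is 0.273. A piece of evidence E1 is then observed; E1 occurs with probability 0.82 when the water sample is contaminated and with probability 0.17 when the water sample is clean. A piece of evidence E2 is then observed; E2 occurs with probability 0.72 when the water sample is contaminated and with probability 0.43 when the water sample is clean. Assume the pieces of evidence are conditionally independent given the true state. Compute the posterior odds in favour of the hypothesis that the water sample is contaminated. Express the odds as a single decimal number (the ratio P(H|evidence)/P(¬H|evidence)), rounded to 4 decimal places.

Prior odds = 0.273/(1−0.273) = 0.37552.
Likelihood ratio for E1 = 0.82/0.17 = 4.8235.
Likelihood ratio for E2 = 0.72/0.43 = 1.6744.
Posterior odds = prior odds × LR₁ × LR₂ = 3.0329.

Posterior odds ≈ 3.0329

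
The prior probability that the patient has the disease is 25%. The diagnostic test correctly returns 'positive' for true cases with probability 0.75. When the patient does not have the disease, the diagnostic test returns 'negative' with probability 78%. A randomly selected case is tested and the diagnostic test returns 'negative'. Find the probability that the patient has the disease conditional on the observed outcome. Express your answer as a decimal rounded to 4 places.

P(H | E) ≈ 0.0965

Write H for 'the patient has the disease'. Prior odds H:¬H = 0.25/0.75 = 0.33333. For the 'negative' outcome, the likelihood ratio is 0.25/0.78 = 0.32051.
Posterior odds = 0.33333 × 0.32051 = 0.10684, so P(H|E) = 0.10684/(1+0.10684) = 0.0965.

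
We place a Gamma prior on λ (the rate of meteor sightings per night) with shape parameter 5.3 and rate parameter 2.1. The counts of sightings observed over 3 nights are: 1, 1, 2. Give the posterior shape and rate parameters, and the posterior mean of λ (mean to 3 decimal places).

Posterior: Gamma(shape=9.3, rate=5.1); mean ≈ 1.824

The Poisson likelihood adds the total count to the shape and the number of exposure periods to the rate. Here ∑xᵢ = 4 and n = 3, so shape 5.3→9.3 and rate 2.1→5.1.
E[λ | data] = 9.3/5.1 = 1.824.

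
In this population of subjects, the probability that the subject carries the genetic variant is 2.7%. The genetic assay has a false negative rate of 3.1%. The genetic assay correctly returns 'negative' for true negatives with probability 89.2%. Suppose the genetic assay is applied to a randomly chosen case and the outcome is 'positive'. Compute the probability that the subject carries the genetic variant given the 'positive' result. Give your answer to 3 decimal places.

Write H for 'the subject carries the genetic variant'. Prior odds H:¬H = 0.027/0.973 = 0.027749. For the 'positive' outcome, the likelihood ratio is 0.969/0.108 = 8.9722.
Posterior odds = 0.027749 × 8.9722 = 0.24897, so P(H|E) = 0.24897/(1+0.24897) = 0.199.

P(H | E) ≈ 0.199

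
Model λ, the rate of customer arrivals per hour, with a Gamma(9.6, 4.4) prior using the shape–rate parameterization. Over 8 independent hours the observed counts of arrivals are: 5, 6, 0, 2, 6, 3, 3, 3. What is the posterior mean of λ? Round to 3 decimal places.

Total count ∑xᵢ = 28 over n = 8 hours.
Gamma is conjugate to the Poisson likelihood: posterior is Gamma(shape = 9.6+28 = 37.6, rate = 4.4+8 = 12.4).
E[λ | data] = 37.6/12.4 = 3.032.

Posterior mean ≈ 3.032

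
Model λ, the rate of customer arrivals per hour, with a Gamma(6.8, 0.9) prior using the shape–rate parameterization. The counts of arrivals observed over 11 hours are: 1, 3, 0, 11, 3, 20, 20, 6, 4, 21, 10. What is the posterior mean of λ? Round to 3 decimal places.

Total count ∑xᵢ = 99 over n = 11 hours.
Gamma is conjugate to the Poisson likelihood: posterior is Gamma(shape = 6.8+99 = 105.8, rate = 0.9+11 = 11.9).
Posterior mean = shape/rate = 105.8/11.9 = 8.891.

Posterior mean ≈ 8.891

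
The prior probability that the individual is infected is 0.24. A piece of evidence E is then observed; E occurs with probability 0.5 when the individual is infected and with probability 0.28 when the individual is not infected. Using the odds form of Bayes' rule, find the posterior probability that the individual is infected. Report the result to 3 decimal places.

Posterior probability ≈ 0.361

Prior odds = 0.24/(1−0.24) = 0.31579.
Likelihood ratio for E = 0.5/0.28 = 1.7857.
Posterior odds = prior odds × LR = 0.56391.
Posterior probability = odds/(1+odds) = 0.56391/1.5639 = 0.361.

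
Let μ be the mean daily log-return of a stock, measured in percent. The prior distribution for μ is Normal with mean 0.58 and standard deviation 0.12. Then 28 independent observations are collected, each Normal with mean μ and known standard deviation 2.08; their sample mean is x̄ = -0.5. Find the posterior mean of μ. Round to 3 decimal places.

With known σ, the Normal prior is conjugate. Weight on the data is w = (n/σ²)/(n/σ² + 1/τ₀²) = 6.47189/(6.47189+69.4444) = 0.085250.
Posterior mean = w·x̄ + (1−w)·μ₀ = 0.085250·-0.5 + 0.91475·0.58 = 0.488.

Posterior mean ≈ 0.488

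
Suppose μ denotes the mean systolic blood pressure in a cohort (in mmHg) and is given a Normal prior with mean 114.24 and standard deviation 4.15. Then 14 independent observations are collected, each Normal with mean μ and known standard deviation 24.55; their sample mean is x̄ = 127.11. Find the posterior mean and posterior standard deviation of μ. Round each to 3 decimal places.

Prior precision 1/τ₀² = 1/4.15² = 0.0580636; data precision n/σ² = 14/24.55² = 0.0232287.
Posterior precision = 0.0580636 + 0.0232287 = 0.0812923, giving posterior SD = 1/√0.0812923 = 3.507.
Posterior mean = (0.0580636·114.24 + 0.0232287·127.11) / 0.0812923 = 117.918.

Posterior mean ≈ 117.918; posterior SD ≈ 3.507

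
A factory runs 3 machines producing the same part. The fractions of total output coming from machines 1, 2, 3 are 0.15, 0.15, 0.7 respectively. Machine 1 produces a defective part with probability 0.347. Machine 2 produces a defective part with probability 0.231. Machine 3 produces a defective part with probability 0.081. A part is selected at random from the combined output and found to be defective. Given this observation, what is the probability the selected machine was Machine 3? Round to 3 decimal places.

P(defective|M1) = 0.347; P(defective|M2) = 0.231; P(defective|M3) = 0.081.
Prior × likelihood for each source: 0.15·0.347=0.05205, 0.15·0.231=0.03465, 0.7·0.081=0.05670. Summing gives P(defective) = 0.14340.
P(Machine 3 | defective) = 0.05670 / 0.14340 = 0.395.

Posterior probability ≈ 0.395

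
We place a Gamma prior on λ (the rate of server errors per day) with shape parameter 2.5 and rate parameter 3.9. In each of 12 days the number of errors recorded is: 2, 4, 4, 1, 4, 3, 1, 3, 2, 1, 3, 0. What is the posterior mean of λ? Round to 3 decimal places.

Posterior mean ≈ 1.918

The Poisson likelihood adds the total count to the shape and the number of exposure periods to the rate. Here ∑xᵢ = 28 and n = 12, so shape 2.5→30.5 and rate 3.9→15.9.
E[λ | data] = 30.5/15.9 = 1.918.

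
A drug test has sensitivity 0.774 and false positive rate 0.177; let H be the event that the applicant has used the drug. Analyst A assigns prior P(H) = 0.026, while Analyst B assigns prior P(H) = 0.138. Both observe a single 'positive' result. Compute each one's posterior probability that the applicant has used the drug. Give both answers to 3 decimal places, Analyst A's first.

Analyst A: 0.105; Analyst B: 0.412

P('+'|H) = 0.774, P('+'|¬H) = 0.177.
Analyst A: numerator 0.774·0.026 = 0.020124; evidence = 0.020124+0.177·0.974 = 0.19252; posterior = 0.105.
Analyst B: numerator 0.774·0.138 = 0.10681; evidence = 0.10681+0.177·0.862 = 0.25939; posterior = 0.412.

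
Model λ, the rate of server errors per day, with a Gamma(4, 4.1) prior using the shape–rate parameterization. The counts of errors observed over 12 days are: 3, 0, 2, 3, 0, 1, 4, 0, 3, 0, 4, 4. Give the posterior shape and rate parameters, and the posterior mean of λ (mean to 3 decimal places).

Posterior: Gamma(shape=28, rate=16.1); mean ≈ 1.739

Total count ∑xᵢ = 24 over n = 12 days.
Gamma is conjugate to the Poisson likelihood: posterior is Gamma(shape = 4+24 = 28, rate = 4.1+12 = 16.1).
E[λ | data] = 28/16.1 = 1.739.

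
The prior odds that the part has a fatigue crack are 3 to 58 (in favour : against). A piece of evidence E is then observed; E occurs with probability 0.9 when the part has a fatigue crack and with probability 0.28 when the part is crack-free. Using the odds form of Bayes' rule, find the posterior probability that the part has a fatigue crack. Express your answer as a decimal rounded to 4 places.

Prior odds = 3/58 = 0.051724. In log-odds, ln(0.051724) = -2.9618.
Add log likelihood ratio: ln(3.2143) = 1.1676.
Posterior log-odds = -1.7942, so posterior odds = exp(-1.7942) = 0.16626. Converting, P(H|E) = 0.16626/1.1663 = 0.1426.

Posterior probability ≈ 0.1426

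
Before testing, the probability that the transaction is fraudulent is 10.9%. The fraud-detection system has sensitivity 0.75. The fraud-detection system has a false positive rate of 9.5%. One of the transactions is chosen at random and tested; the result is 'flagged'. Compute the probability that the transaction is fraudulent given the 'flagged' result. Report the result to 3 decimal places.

Write H for 'the transaction is fraudulent'. Prior odds H:¬H = 0.109/0.891 = 0.12233. For the 'flagged' outcome, the likelihood ratio is 0.75/0.095 = 7.8947.
Posterior odds = 0.12233 × 7.8947 = 0.96580, so P(H|E) = 0.96580/(1+0.96580) = 0.491.

P(H | E) ≈ 0.491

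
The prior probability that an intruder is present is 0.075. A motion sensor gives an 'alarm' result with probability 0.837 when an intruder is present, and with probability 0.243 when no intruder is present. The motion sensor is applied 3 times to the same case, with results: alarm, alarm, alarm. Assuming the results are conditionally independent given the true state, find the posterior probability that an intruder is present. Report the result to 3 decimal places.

Posterior P(H) ≈ 0.768

Let H be the event that an intruder is present; start with P(H) = 0.075. P('alarm'|H) = 0.837, P('alarm'|¬H) = 0.243.
Update on result 1 ('alarm'): P(H) ← 0.837·0.0750 / (0.837·0.0750 + 0.243·0.9250) = 0.062775/0.28755 = 0.2183.
Update on result 2 ('alarm'): P(H) ← 0.837·0.2183 / (0.837·0.2183 + 0.243·0.7817) = 0.18273/0.37268 = 0.4903.
Update on result 3 ('alarm'): P(H) ← 0.837·0.4903 / (0.837·0.4903 + 0.243·0.5097) = 0.41039/0.53424 = 0.7682.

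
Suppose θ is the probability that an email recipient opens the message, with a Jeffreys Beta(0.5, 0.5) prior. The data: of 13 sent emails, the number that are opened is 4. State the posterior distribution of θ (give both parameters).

Observing 4 successes and 9 failures updates Beta(0.5, 0.5) by adding the success and failure counts to the two shape parameters: α = 0.5+4 = 4.5, β = 0.5+9 = 9.5.

Posterior: Beta(4.5, 9.5)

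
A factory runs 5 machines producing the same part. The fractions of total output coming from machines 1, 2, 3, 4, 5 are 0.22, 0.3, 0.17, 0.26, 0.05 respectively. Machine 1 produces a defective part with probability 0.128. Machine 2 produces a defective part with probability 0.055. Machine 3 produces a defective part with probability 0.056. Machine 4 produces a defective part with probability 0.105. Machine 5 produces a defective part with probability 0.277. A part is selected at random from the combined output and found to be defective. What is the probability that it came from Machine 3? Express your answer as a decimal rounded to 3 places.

Tabulate prior·likelihood by source: [1] prior 0.22, lik 0.128, product 0.02816; [2] prior 0.3, lik 0.055, product 0.01650; [3] prior 0.17, lik 0.056, product 0.009520; [4] prior 0.26, lik 0.105, product 0.02730; [5] prior 0.05, lik 0.277, product 0.01385.
Normalizing constant = 0.095330; the posterior for Machine 3 is its product over the sum, 0.009520/0.095330 = 0.100.

Posterior probability ≈ 0.100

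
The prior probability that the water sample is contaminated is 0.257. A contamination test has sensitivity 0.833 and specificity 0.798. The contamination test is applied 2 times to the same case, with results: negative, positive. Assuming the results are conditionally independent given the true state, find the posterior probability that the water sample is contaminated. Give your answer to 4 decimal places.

Posterior P(H) ≈ 0.2299

Let H be the event that the water sample is contaminated; start with P(H) = 0.257. P('positive'|H) = 0.833, P('positive'|¬H) = 0.202.
Update on result 1 ('negative'): P(H) ← 0.167·0.2570 / (0.167·0.2570 + 0.798·0.7430) = 0.042919/0.63583 = 0.0675.
Update on result 2 ('positive'): P(H) ← 0.833·0.0675 / (0.833·0.0675 + 0.202·0.9325) = 0.056228/0.24459 = 0.2299.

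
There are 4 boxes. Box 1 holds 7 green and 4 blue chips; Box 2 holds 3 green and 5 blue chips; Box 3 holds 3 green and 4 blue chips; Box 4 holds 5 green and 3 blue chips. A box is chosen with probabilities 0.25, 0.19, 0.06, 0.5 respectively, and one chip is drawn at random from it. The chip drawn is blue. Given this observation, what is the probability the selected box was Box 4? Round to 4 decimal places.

Tabulate prior·likelihood by source: [1] prior 0.25, lik 0.3636, product 0.09091; [2] prior 0.19, lik 0.625, product 0.1187; [3] prior 0.06, lik 0.5714, product 0.03429; [4] prior 0.5, lik 0.375, product 0.1875.
Normalizing constant = 0.43144; the posterior for Box 4 is its product over the sum, 0.1875/0.43144 = 0.4346.

Posterior probability ≈ 0.4346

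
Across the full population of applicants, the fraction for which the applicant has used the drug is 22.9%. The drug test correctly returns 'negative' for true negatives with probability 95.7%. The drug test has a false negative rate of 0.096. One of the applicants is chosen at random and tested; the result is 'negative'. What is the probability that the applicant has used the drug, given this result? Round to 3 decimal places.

P(H | E) ≈ 0.029

Let H be the event that the applicant has used the drug. P(H) = 0.229, so P(¬H) = 0.771. With E the 'negative' result, P(E|H) = 0.096 and P(E|¬H) = 0.957.
P(E) = 0.096·0.229 + 0.957·0.771 = 0.021984 + 0.73785 = 0.75983.
By Bayes' theorem, P(H|E) = 0.021984 / 0.75983 = 0.029.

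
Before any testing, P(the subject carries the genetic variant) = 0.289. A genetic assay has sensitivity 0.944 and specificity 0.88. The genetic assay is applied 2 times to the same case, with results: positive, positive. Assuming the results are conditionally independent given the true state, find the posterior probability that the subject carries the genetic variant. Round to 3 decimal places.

Let H be the event that the subject carries the genetic variant; start with P(H) = 0.289. P('positive'|H) = 0.944, P('positive'|¬H) = 0.12.
Update on result 1 ('positive'): P(H) ← 0.944·0.2890 / (0.944·0.2890 + 0.12·0.7110) = 0.27282/0.35814 = 0.7618.
Update on result 2 ('positive'): P(H) ← 0.944·0.7618 / (0.944·0.7618 + 0.12·0.2382) = 0.71911/0.74770 = 0.9618.

Posterior P(H) ≈ 0.962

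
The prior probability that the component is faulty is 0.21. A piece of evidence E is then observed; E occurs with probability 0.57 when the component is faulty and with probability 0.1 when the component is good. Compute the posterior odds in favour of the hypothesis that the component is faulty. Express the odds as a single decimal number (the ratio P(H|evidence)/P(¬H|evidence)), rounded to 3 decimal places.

Posterior odds ≈ 1.515

Prior odds = 0.21/(1−0.21) = 0.26582. In log-odds, ln(0.26582) = -1.3249.
Add log likelihood ratio: ln(5.7000) = 1.7405.
Posterior log-odds = 0.41554, so posterior odds = exp(0.41554) = 1.5152.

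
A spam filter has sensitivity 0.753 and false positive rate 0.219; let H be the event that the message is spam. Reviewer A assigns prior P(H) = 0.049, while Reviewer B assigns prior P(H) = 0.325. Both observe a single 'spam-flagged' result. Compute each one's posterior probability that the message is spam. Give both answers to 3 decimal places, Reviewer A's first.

Reviewer A: 0.150; Reviewer B: 0.623

The likelihood ratio for a 'spam-flagged' result is 0.753/0.219 = 3.4384.
Reviewer A: prior odds 0.049/0.951 = 0.051525; posterior odds 0.17716; posterior probability 0.150.
Reviewer B: prior odds 0.325/0.675 = 0.48148; posterior odds 1.6555; posterior probability 0.623.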